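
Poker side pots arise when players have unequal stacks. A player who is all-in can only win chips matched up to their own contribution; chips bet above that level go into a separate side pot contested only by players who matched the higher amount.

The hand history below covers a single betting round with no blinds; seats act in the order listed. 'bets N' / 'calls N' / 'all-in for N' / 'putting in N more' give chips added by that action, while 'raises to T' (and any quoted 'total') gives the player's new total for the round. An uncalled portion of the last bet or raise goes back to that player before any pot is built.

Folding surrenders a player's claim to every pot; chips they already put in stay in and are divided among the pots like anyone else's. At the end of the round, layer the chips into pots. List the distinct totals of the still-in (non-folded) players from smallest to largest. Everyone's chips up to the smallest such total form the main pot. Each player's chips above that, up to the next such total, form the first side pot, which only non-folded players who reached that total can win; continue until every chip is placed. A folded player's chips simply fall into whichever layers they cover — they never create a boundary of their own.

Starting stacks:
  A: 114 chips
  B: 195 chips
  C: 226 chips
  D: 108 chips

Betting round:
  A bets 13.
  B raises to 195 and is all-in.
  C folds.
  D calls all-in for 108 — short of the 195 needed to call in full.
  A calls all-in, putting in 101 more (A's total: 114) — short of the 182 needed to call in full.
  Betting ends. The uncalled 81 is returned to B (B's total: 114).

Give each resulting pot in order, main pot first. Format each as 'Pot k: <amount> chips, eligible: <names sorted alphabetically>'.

Contributions (after 81 returned to B): A=114, B=114, D=108
Folded: C
Pot levels (distinct totals of non-folded players): 108, 114
Layer 1-108: 108 each from A, B, D = 108*3 = 324 chips; eligible A, B, D
Layer 109-114: 6 each from A, B = 6*2 = 12 chips; eligible A, B

Pot 1: 324 chips, eligible: A, B, D
Pot 2: 12 chips, eligible: A, B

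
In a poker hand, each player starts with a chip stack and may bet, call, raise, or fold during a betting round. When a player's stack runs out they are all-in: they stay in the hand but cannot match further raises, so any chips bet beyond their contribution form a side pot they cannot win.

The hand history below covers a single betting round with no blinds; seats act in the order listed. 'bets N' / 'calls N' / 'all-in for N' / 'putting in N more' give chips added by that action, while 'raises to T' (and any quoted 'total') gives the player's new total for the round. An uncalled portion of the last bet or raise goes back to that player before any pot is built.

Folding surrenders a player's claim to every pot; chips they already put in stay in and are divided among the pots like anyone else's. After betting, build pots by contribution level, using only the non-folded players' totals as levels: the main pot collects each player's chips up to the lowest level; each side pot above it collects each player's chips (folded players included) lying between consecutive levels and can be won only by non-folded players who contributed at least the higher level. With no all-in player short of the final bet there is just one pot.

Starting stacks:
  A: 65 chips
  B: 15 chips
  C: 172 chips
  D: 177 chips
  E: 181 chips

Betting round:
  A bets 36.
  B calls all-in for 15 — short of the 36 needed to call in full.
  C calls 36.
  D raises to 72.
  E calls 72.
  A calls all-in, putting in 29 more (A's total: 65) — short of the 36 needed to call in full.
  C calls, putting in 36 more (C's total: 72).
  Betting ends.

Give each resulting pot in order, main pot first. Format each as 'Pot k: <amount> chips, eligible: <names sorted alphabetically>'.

Contributions: A=65, B=15, C=72, D=72, E=72
Pot levels (distinct totals of non-folded players): 15, 65, 72
Layer 1-15: 15 each from A, B, C, D, E = 15*5 = 75 chips; eligible A, B, C, D, E
Layer 16-65: 50 each from A, C, D, E = 50*4 = 200 chips; eligible A, C, D, E
Layer 66-72: 7 each from C, D, E = 7*3 = 21 chips; eligible C, D, E

Pot 1: 75 chips, eligible: A, B, C, D, E
Pot 2: 200 chips, eligible: A, C, D, E
Pot 3: 21 chips, eligible: C, D, E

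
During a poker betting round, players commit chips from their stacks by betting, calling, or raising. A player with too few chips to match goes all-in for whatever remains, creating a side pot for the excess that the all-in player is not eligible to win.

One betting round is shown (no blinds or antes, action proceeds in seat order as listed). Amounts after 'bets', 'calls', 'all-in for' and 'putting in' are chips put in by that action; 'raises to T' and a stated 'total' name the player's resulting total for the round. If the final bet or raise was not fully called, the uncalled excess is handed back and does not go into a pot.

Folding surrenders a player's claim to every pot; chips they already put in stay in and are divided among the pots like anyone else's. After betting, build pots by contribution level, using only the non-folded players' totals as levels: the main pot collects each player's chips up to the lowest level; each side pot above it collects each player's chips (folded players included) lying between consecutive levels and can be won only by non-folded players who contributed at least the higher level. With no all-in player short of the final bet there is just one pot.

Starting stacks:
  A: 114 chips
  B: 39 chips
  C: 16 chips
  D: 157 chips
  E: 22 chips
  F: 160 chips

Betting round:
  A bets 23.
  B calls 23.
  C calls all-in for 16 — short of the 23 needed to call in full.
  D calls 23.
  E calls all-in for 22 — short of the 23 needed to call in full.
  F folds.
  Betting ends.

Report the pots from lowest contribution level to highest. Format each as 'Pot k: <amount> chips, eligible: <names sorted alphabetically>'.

Contributions: A=23, B=23, C=16, D=23, E=22
Folded: F
Pot levels (distinct totals of non-folded players): 16, 22, 23
Layer 1-16: 16 each from A, B, C, D, E = 16*5 = 80 chips; eligible A, B, C, D, E
Layer 17-22: 6 each from A, B, D, E = 6*4 = 24 chips; eligible A, B, D, E
Layer 23-23: 1 each from A, B, D = 1*3 = 3 chips; eligible A, B, D

Pot 1: 80 chips, eligible: A, B, C, D, E
Pot 2: 24 chips, eligible: A, B, D, E
Pot 3: 3 chips, eligible: A, B, D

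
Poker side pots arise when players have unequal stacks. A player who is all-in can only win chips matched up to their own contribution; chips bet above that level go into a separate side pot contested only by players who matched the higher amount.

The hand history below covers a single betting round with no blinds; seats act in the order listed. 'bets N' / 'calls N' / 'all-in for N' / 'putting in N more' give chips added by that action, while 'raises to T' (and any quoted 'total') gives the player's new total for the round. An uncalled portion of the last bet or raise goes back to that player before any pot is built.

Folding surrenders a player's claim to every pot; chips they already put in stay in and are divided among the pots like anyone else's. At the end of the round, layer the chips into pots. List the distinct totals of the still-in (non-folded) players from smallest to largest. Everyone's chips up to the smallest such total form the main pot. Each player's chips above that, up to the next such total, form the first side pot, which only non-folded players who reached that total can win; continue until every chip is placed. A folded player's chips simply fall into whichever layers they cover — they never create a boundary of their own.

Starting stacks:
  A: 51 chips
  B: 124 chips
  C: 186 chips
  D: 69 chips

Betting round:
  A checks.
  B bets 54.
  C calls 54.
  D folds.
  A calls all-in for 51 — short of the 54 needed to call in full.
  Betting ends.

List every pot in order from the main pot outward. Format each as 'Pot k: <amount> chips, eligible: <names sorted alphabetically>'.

Pot 1: 153 chips, eligible: A, B, C
Pot 2: 6 chips, eligible: B, C

Derivation:
Contributions: A=51, B=54, C=54
Folded: D
Pot levels (distinct totals of non-folded players): 51, 54
Layer 1-51: 51 each from A, B, C = 51*3 = 153 chips; eligible A, B, C
Layer 52-54: 3 each from B, C = 3*2 = 6 chips; eligible B, C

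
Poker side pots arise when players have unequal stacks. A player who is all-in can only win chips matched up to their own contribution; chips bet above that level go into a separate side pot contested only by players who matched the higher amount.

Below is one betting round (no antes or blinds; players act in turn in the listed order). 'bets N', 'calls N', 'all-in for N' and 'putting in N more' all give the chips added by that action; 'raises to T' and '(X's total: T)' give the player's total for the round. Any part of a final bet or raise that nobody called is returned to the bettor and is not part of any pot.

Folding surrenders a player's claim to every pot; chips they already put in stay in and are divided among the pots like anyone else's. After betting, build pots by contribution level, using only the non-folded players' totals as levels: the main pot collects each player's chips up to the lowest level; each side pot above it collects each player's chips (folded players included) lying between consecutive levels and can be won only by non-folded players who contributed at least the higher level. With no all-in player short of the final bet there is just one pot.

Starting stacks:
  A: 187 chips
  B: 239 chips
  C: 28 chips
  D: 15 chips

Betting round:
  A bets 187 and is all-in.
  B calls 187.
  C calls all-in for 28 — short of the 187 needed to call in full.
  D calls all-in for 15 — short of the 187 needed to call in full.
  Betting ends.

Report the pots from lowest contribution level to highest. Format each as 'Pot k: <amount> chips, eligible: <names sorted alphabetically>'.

Pot 1: 60 chips, eligible: A, B, C, D
Pot 2: 39 chips, eligible: A, B, C
Pot 3: 318 chips, eligible: A, B

Derivation:
Contributions: A=187, B=187, C=28, D=15
Pot levels (distinct totals of non-folded players): 15, 28, 187
Layer 1-15: 15 each from A, B, C, D = 15*4 = 60 chips; eligible A, B, C, D
Layer 16-28: 13 each from A, B, C = 13*3 = 39 chips; eligible A, B, C
Layer 29-187: 159 each from A, B = 159*2 = 318 chips; eligible A, B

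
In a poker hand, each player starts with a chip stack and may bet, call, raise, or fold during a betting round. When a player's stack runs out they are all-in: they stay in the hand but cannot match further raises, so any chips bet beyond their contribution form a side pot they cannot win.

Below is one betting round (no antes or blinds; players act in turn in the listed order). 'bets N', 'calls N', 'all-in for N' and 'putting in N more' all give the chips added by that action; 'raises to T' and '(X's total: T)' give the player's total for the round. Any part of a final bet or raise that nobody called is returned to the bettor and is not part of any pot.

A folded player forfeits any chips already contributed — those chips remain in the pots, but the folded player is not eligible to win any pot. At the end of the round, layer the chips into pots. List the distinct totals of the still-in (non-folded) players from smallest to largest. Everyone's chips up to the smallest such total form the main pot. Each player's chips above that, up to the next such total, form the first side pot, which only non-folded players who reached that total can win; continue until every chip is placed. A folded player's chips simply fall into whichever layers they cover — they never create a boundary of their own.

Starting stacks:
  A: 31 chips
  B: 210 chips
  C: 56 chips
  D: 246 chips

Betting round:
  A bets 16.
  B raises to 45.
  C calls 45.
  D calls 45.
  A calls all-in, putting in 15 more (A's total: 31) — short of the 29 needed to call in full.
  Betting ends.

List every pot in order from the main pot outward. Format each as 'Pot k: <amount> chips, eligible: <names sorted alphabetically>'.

Contributions: A=31, B=45, C=45, D=45
Pot levels (distinct totals of non-folded players): 31, 45
Layer 1-31: 31 each from A, B, C, D = 31*4 = 124 chips; eligible A, B, C, D
Layer 32-45: 14 each from B, C, D = 14*3 = 42 chips; eligible B, C, D

Pot 1: 124 chips, eligible: A, B, C, D
Pot 2: 42 chips, eligible: B, C, D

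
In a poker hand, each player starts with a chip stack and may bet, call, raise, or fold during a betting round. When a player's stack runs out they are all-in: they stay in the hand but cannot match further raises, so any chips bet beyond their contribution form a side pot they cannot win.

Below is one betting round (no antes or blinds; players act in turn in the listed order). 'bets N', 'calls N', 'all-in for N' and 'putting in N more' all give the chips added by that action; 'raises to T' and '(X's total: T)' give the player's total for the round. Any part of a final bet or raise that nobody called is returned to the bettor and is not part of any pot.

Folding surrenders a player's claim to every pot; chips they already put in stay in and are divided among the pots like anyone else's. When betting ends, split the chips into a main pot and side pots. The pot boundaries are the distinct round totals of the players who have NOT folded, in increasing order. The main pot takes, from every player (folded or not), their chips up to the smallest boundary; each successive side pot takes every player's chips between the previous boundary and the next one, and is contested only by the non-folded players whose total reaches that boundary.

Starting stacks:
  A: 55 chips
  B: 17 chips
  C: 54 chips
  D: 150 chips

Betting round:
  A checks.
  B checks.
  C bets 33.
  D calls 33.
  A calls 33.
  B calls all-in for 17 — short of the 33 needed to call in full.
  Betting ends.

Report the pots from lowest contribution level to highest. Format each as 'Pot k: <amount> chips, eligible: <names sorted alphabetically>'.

Pot 1: 68 chips, eligible: A, B, C, D
Pot 2: 48 chips, eligible: A, C, D

Derivation:
Contributions: A=33, B=17, C=33, D=33
Pot levels (distinct totals of non-folded players): 17, 33
Layer 1-17: 17 each from A, B, C, D = 17*4 = 68 chips; eligible A, B, C, D
Layer 18-33: 16 each from A, C, D = 16*3 = 48 chips; eligible A, C, D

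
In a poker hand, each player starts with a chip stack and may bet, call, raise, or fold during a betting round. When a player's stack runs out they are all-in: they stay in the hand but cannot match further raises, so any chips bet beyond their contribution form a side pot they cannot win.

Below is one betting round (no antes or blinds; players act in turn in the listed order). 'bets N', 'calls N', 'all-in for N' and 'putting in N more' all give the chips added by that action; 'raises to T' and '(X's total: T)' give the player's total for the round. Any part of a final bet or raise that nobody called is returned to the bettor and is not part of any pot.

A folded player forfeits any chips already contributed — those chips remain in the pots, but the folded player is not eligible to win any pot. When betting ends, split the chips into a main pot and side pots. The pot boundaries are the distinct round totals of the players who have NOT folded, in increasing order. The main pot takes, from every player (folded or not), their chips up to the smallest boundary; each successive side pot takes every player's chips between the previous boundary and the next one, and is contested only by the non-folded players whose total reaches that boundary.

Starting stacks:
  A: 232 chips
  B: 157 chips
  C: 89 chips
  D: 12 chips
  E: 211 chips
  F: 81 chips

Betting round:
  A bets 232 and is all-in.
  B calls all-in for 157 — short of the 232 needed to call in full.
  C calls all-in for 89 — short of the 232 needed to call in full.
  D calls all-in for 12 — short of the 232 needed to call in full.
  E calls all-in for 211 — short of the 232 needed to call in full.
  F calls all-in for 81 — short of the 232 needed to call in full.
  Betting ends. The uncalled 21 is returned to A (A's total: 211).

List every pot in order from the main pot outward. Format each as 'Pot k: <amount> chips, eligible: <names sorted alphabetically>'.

Pot 1: 72 chips, eligible: A, B, C, D, E, F
Pot 2: 345 chips, eligible: A, B, C, E, F
Pot 3: 32 chips, eligible: A, B, C, E
Pot 4: 204 chips, eligible: A, B, E
Pot 5: 108 chips, eligible: A, E

Derivation:
Contributions (after 21 returned to A): A=211, B=157, C=89, D=12, E=211, F=81
Pot levels (distinct totals of non-folded players): 12, 81, 89, 157, 211
Layer 1-12: 12 each from A, B, C, D, E, F = 12*6 = 72 chips; eligible A, B, C, D, E, F
Layer 13-81: 69 each from A, B, C, E, F = 69*5 = 345 chips; eligible A, B, C, E, F
Layer 82-89: 8 each from A, B, C, E = 8*4 = 32 chips; eligible A, B, C, E
Layer 90-157: 68 each from A, B, E = 68*3 = 204 chips; eligible A, B, E
Layer 158-211: 54 each from A, E = 54*2 = 108 chips; eligible A, E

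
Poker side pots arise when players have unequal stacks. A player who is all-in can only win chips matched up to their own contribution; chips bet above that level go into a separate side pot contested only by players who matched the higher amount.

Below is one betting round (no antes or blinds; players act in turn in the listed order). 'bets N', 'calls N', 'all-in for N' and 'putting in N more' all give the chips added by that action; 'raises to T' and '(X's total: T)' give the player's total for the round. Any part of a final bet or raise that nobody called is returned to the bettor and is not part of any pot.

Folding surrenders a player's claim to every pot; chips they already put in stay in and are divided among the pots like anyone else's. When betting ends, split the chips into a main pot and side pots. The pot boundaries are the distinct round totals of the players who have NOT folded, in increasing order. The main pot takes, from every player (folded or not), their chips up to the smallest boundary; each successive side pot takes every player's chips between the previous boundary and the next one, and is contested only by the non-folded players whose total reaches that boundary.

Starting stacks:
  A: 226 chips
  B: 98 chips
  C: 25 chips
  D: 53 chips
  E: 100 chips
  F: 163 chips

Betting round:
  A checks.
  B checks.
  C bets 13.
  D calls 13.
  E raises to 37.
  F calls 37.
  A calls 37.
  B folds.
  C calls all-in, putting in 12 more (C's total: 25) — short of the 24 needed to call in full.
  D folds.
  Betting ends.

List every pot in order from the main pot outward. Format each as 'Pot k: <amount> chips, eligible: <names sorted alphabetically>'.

Contributions: A=37, C=25, D=13, E=37, F=37
Folded: B, D
Pot levels (distinct totals of non-folded players): 25, 37
Layer 1-25: A 25 + C 25 + D 13 + E 25 + F 25 = 113 chips; eligible A, C, E, F
Layer 26-37: 12 each from A, E, F = 12*3 = 36 chips; eligible A, E, F

Pot 1: 113 chips, eligible: A, C, E, F
Pot 2: 36 chips, eligible: A, E, F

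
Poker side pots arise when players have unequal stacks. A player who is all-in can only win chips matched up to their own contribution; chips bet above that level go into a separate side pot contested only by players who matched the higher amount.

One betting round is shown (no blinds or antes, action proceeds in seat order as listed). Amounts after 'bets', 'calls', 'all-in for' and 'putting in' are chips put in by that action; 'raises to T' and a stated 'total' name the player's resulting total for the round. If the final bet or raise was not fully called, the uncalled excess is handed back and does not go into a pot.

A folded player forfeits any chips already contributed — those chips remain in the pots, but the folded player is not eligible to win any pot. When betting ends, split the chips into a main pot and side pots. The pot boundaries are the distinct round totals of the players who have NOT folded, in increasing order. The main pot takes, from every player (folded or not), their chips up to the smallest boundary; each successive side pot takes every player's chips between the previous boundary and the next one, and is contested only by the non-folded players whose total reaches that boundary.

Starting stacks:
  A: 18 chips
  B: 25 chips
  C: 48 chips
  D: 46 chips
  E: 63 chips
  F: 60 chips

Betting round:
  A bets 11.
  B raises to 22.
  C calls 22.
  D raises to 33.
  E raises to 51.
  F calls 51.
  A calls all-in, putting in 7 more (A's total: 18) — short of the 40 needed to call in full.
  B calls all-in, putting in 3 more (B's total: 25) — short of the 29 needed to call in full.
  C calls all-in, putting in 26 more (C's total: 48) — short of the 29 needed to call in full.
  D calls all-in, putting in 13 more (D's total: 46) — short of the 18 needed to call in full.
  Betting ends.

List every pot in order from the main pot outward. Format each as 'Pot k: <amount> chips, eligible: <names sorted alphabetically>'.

Contributions: A=18, B=25, C=48, D=46, E=51, F=51
Pot levels (distinct totals of non-folded players): 18, 25, 46, 48, 51
Layer 1-18: 18 each from A, B, C, D, E, F = 18*6 = 108 chips; eligible A, B, C, D, E, F
Layer 19-25: 7 each from B, C, D, E, F = 7*5 = 35 chips; eligible B, C, D, E, F
Layer 26-46: 21 each from C, D, E, F = 21*4 = 84 chips; eligible C, D, E, F
Layer 47-48: 2 each from C, E, F = 2*3 = 6 chips; eligible C, E, F
Layer 49-51: 3 each from E, F = 3*2 = 6 chips; eligible E, F

Pot 1: 108 chips, eligible: A, B, C, D, E, F
Pot 2: 35 chips, eligible: B, C, D, E, F
Pot 3: 84 chips, eligible: C, D, E, F
Pot 4: 6 chips, eligible: C, E, F
Pot 5: 6 chips, eligible: E, F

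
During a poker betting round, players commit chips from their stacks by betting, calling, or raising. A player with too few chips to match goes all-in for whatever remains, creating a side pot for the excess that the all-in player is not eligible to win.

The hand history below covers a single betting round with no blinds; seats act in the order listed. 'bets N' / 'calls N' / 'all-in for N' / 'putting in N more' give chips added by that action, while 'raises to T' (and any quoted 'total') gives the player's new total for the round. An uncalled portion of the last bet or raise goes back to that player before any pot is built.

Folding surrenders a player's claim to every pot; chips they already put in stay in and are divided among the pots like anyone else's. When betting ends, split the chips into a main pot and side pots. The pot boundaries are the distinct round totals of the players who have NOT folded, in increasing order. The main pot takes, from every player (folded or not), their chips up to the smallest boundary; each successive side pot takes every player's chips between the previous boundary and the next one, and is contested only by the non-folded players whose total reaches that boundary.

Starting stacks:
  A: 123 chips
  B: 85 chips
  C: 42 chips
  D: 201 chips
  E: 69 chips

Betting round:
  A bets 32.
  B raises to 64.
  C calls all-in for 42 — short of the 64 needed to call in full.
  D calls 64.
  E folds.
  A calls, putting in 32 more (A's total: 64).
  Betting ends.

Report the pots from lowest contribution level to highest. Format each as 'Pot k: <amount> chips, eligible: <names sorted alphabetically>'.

Pot 1: 168 chips, eligible: A, B, C, D
Pot 2: 66 chips, eligible: A, B, D

Derivation:
Contributions: A=64, B=64, C=42, D=64
Folded: E
Pot levels (distinct totals of non-folded players): 42, 64
Layer 1-42: 42 each from A, B, C, D = 42*4 = 168 chips; eligible A, B, C, D
Layer 43-64: 22 each from A, B, D = 22*3 = 66 chips; eligible A, B, D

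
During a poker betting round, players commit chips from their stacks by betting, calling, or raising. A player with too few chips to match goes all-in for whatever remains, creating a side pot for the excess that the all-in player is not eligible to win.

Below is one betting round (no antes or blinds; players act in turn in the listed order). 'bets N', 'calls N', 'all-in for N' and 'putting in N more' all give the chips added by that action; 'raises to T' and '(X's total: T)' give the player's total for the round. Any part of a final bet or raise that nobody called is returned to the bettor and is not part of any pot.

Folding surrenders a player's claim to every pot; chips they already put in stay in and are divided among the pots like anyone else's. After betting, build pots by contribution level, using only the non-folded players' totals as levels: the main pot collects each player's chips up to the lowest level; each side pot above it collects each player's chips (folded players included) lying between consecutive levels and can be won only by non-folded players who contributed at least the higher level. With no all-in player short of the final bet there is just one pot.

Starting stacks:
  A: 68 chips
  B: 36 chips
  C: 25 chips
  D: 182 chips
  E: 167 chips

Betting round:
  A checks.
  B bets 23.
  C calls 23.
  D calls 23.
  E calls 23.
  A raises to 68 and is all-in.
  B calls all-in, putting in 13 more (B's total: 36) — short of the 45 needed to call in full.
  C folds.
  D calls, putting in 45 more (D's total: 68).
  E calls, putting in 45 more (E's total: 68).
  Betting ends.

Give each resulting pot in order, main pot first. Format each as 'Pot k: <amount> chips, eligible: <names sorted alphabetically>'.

Pot 1: 167 chips, eligible: A, B, D, E
Pot 2: 96 chips, eligible: A, D, E

Derivation:
Contributions: A=68, B=36, C=23, D=68, E=68
Folded: C
Pot levels (distinct totals of non-folded players): 36, 68
Layer 1-36: A 36 + B 36 + C 23 + D 36 + E 36 = 167 chips; eligible A, B, D, E
Layer 37-68: 32 each from A, D, E = 32*3 = 96 chips; eligible A, D, E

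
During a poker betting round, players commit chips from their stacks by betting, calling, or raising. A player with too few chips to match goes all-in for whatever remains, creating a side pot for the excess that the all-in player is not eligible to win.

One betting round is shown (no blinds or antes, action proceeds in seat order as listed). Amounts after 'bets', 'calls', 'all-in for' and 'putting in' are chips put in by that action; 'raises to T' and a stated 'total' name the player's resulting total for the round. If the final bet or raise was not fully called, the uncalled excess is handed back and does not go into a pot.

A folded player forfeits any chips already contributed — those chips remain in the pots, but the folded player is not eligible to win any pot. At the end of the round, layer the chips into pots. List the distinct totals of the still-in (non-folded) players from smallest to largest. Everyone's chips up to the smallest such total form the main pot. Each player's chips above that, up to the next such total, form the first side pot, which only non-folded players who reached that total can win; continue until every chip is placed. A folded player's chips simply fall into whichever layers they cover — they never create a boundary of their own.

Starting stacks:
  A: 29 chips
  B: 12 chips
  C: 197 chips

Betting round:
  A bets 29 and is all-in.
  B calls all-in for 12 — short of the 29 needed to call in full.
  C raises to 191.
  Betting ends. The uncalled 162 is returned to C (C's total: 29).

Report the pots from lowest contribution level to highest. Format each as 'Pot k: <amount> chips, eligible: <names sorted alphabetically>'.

Contributions (after 162 returned to C): A=29, B=12, C=29
Pot levels (distinct totals of non-folded players): 12, 29
Layer 1-12: 12 each from A, B, C = 12*3 = 36 chips; eligible A, B, C
Layer 13-29: 17 each from A, C = 17*2 = 34 chips; eligible A, C

Pot 1: 36 chips, eligible: A, B, C
Pot 2: 34 chips, eligible: A, C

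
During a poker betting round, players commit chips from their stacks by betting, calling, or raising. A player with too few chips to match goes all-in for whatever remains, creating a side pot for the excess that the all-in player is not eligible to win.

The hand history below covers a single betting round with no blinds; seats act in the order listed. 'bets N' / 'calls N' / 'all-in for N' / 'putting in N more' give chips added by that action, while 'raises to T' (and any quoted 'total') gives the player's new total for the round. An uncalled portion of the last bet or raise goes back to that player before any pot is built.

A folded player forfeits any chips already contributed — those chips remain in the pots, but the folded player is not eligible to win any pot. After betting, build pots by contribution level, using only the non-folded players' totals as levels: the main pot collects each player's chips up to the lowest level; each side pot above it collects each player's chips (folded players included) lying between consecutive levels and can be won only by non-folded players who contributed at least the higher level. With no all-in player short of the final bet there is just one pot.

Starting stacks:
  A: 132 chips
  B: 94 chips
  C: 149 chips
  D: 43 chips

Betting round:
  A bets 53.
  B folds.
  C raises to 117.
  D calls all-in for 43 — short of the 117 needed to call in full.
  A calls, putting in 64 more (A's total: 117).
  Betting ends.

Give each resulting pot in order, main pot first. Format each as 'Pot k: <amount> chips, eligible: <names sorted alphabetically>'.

Contributions: A=117, C=117, D=43
Folded: B
Pot levels (distinct totals of non-folded players): 43, 117
Layer 1-43: 43 each from A, C, D = 43*3 = 129 chips; eligible A, C, D
Layer 44-117: 74 each from A, C = 74*2 = 148 chips; eligible A, C

Pot 1: 129 chips, eligible: A, C, D
Pot 2: 148 chips, eligible: A, C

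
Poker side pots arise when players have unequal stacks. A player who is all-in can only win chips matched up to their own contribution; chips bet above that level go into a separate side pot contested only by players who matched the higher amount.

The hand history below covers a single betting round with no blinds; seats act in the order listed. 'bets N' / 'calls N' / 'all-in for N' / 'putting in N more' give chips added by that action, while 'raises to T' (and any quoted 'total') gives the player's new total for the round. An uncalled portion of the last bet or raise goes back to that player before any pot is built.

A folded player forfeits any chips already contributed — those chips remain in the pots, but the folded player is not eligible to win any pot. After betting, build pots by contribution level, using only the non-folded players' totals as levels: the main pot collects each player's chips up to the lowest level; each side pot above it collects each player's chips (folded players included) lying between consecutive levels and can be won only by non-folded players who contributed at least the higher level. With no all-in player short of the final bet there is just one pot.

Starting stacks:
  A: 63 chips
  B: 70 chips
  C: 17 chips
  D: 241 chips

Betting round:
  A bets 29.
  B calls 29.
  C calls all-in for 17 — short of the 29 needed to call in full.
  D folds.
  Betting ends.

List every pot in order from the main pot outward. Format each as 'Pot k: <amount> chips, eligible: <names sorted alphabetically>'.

Pot 1: 51 chips, eligible: A, B, C
Pot 2: 24 chips, eligible: A, B

Derivation:
Contributions: A=29, B=29, C=17
Folded: D
Pot levels (distinct totals of non-folded players): 17, 29
Layer 1-17: 17 each from A, B, C = 17*3 = 51 chips; eligible A, B, C
Layer 18-29: 12 each from A, B = 12*2 = 24 chips; eligible A, B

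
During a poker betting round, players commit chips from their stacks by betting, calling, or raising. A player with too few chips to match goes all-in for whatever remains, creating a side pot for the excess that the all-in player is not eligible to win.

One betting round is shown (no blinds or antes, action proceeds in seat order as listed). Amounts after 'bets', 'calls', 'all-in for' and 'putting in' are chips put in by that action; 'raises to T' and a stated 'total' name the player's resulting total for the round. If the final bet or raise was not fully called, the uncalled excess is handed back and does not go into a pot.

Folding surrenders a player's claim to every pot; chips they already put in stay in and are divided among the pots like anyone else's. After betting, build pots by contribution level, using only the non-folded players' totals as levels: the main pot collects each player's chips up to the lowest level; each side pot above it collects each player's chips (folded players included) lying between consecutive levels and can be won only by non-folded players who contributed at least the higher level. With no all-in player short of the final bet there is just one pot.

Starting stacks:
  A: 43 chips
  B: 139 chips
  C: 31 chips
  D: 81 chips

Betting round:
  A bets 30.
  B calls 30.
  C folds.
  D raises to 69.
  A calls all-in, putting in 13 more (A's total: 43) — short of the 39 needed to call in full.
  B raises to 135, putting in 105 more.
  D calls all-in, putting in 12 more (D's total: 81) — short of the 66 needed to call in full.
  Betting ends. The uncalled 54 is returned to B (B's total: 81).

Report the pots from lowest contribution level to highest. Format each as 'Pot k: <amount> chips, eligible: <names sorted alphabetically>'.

Contributions (after 54 returned to B): A=43, B=81, D=81
Folded: C
Pot levels (distinct totals of non-folded players): 43, 81
Layer 1-43: 43 each from A, B, D = 43*3 = 129 chips; eligible A, B, D
Layer 44-81: 38 each from B, D = 38*2 = 76 chips; eligible B, D

Pot 1: 129 chips, eligible: A, B, D
Pot 2: 76 chips, eligible: B, D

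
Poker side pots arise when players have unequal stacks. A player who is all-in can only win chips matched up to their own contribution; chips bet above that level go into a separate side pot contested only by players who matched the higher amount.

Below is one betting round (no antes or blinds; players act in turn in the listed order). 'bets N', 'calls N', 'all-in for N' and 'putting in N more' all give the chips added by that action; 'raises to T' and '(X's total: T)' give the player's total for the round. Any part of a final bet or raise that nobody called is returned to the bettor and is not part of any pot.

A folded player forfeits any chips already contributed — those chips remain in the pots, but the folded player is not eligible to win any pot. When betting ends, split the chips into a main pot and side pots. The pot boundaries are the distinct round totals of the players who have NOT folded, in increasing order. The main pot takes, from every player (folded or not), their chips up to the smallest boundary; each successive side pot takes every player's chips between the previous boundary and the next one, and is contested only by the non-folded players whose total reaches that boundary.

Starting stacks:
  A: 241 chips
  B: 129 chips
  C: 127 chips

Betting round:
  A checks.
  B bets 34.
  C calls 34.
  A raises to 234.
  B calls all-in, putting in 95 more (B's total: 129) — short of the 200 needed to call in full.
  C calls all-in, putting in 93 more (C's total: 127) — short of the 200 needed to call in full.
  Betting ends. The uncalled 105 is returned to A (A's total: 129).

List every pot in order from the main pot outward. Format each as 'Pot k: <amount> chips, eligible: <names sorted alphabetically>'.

Contributions (after 105 returned to A): A=129, B=129, C=127
Pot levels (distinct totals of non-folded players): 127, 129
Layer 1-127: 127 each from A, B, C = 127*3 = 381 chips; eligible A, B, C
Layer 128-129: 2 each from A, B = 2*2 = 4 chips; eligible A, B

Pot 1: 381 chips, eligible: A, B, C
Pot 2: 4 chips, eligible: A, B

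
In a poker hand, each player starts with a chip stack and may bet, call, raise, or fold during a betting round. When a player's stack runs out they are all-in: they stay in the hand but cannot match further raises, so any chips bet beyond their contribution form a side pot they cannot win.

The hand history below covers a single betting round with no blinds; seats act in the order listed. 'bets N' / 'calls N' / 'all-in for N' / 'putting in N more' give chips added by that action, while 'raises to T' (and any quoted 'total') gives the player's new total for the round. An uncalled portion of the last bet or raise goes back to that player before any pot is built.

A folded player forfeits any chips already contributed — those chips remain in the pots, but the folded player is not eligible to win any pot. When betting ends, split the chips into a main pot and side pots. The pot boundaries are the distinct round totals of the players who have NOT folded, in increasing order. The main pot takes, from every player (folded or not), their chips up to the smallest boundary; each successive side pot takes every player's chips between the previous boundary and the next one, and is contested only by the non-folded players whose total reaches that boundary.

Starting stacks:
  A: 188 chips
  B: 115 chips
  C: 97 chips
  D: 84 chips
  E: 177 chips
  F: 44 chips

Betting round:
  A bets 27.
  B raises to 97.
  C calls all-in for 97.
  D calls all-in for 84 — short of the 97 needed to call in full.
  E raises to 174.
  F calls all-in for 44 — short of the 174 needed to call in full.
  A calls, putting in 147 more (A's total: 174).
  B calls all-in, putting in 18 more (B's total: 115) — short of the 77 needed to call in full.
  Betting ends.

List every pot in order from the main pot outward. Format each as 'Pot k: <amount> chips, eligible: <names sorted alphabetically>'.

Contributions: A=174, B=115, C=97, D=84, E=174, F=44
Pot levels (distinct totals of non-folded players): 44, 84, 97, 115, 174
Layer 1-44: 44 each from A, B, C, D, E, F = 44*6 = 264 chips; eligible A, B, C, D, E, F
Layer 45-84: 40 each from A, B, C, D, E = 40*5 = 200 chips; eligible A, B, C, D, E
Layer 85-97: 13 each from A, B, C, E = 13*4 = 52 chips; eligible A, B, C, E
Layer 98-115: 18 each from A, B, E = 18*3 = 54 chips; eligible A, B, E
Layer 116-174: 59 each from A, E = 59*2 = 118 chips; eligible A, E

Pot 1: 264 chips, eligible: A, B, C, D, E, F
Pot 2: 200 chips, eligible: A, B, C, D, E
Pot 3: 52 chips, eligible: A, B, C, E
Pot 4: 54 chips, eligible: A, B, E
Pot 5: 118 chips, eligible: A, E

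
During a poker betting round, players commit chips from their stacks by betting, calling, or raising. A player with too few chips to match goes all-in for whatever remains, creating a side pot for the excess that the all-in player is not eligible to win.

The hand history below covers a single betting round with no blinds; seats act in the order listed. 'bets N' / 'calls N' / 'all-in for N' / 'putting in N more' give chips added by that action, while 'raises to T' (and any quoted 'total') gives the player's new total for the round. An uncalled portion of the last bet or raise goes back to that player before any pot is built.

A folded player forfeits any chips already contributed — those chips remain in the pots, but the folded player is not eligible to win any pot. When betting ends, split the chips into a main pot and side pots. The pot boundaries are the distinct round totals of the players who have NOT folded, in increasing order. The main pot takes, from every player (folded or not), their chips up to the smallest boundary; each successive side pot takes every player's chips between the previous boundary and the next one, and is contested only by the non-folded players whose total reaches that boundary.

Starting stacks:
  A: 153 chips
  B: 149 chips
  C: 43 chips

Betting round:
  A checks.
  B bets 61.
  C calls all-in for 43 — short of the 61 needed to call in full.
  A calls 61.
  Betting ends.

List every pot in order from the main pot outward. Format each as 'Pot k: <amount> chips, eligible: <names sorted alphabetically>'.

Pot 1: 129 chips, eligible: A, B, C
Pot 2: 36 chips, eligible: A, B

Derivation:
Contributions: A=61, B=61, C=43
Pot levels (distinct totals of non-folded players): 43, 61
Layer 1-43: 43 each from A, B, C = 43*3 = 129 chips; eligible A, B, C
Layer 44-61: 18 each from A, B = 18*2 = 36 chips; eligible A, B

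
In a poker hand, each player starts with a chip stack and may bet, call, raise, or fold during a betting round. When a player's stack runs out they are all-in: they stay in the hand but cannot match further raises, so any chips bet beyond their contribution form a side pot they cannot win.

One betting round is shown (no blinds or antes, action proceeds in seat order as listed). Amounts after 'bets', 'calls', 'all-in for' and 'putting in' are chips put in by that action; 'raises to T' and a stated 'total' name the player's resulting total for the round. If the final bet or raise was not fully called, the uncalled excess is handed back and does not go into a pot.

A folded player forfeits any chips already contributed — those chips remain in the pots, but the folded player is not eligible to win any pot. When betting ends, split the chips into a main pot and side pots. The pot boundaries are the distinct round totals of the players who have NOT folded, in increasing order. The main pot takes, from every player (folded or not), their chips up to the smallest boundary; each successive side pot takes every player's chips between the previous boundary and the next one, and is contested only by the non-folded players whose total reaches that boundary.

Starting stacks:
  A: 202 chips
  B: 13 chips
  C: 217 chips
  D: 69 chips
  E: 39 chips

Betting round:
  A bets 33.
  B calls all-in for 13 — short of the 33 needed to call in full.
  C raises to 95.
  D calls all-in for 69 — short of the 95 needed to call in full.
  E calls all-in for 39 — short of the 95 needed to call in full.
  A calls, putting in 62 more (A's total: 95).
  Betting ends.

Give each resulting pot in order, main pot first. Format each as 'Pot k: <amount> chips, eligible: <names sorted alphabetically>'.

Pot 1: 65 chips, eligible: A, B, C, D, E
Pot 2: 104 chips, eligible: A, C, D, E
Pot 3: 90 chips, eligible: A, C, D
Pot 4: 52 chips, eligible: A, C

Derivation:
Contributions: A=95, B=13, C=95, D=69, E=39
Pot levels (distinct totals of non-folded players): 13, 39, 69, 95
Layer 1-13: 13 each from A, B, C, D, E = 13*5 = 65 chips; eligible A, B, C, D, E
Layer 14-39: 26 each from A, C, D, E = 26*4 = 104 chips; eligible A, C, D, E
Layer 40-69: 30 each from A, C, D = 30*3 = 90 chips; eligible A, C, D
Layer 70-95: 26 each from A, C = 26*2 = 52 chips; eligible A, C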